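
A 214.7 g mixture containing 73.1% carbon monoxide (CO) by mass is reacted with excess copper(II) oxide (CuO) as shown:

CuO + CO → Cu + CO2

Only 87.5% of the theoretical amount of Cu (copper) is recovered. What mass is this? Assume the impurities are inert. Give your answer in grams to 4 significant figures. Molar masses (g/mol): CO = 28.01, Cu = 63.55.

311.6 g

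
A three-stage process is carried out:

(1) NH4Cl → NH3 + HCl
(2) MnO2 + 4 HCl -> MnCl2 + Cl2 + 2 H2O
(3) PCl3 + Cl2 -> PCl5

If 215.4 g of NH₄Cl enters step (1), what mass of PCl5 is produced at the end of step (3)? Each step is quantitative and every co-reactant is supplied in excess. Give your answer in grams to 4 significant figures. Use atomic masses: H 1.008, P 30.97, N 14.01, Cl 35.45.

209.6 g

M(NH4Cl) = 14.01 + 4(1.008) + 35.45 = 53.492 g/mol.
M(PCl5) = 30.97 + 5(35.45) = 208.22 g/mol.
n(NH4Cl) = 215.4 / 53.492 = 4.0268 mol.
Reaction (1): NH4Cl→HCl ratio 1:1 ⇒ n(HCl) = 4.0268 mol.
Reaction (2): HCl→Cl2 ratio 4:1 ⇒ n(Cl2) = 1.0067 mol.
Reaction (3): Cl2→PCl5 ratio 1:1 ⇒ n(PCl5) = 1.0067 mol.
Mass of PCl5 = 1.0067 × 208.22 = 209.61 g.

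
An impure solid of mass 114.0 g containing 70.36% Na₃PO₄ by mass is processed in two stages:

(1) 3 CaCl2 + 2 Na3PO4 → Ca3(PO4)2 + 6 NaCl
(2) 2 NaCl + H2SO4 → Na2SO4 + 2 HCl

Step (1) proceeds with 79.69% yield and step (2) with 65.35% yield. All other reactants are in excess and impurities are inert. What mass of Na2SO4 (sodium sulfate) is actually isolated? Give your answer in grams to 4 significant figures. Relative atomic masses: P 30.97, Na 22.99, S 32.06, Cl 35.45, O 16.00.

54.29 g

Pure Na3PO4 = 114.0 × 0.7036 = 80.210 g.
M(Na3PO4) = 3(22.99) + 30.97 + 4(16.00) = 163.94 g/mol.
M(Na2SO4) = 2(22.99) + 32.06 + 4(16.00) = 142.04 g/mol.
n(Na3PO4) = 80.210 / 163.94 = 0.48927 mol.
Step 1 (Na3PO4:NaCl = 2:6): theoretical n(NaCl) = 1.4678 mol; at 79.69% yield, n(NaCl) = 1.1697 mol.
Step 2 (NaCl:Na2SO4 = 2:1): theoretical n(Na2SO4) = 0.58485 mol, so theoretical mass = 0.58485 × 142.04 = 83.071 g.
At 65.35% yield, actual mass of Na2SO4 = 83.071 × 0.6535 = 54.287 g.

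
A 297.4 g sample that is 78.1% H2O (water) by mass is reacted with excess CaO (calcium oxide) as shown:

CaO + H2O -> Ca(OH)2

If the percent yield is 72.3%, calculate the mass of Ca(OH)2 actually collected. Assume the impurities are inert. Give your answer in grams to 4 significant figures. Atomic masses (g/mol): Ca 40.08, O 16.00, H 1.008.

Pure H2O available = 297.4 g × 0.781 = 232.27 g.
M(H2O) = 2(1.008) + 16.00 = 18.016 g/mol.
M(Ca(OH)2) = 40.08 + 2(16.00) + 2(1.008) = 74.096 g/mol.
n(H2O) = 232.27 g / 18.016 g/mol = 12.892 mol.
From the equation the H2O:Ca(OH)2 mole ratio is 1:1, so n(Ca(OH)2) = 12.892 × 1/1 = 12.892 mol.
Mass of Ca(OH)2 = 12.892 mol × 74.096 g/mol = 955.27 g.
Actual mass collected = 955.27 g × 0.723 = 690.66 g.

690.7 g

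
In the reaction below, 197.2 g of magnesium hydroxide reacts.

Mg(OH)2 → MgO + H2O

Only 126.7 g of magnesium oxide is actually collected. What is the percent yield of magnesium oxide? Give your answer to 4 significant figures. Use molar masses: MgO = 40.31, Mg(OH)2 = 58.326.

92.96 %

n(Mg(OH)2) = 197.20 g / 58.326 g/mol = 3.3810 mol.
From the equation the Mg(OH)2:MgO mole ratio is 1:1, so n(MgO) = 3.3810 × 1/1 = 3.3810 mol.
Mass of MgO = 3.3810 mol × 40.31 g/mol = 136.29 g.
This is the theoretical yield. Percent yield = 126.7 g / 136.29 g × 100% = 92.965%.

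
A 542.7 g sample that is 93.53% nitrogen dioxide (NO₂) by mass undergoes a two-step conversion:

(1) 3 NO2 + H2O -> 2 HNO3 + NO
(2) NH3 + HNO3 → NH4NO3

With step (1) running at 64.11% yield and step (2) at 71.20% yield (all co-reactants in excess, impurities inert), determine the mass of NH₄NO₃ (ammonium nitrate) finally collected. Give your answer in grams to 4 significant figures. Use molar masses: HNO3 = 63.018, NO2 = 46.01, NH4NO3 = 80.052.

268.7 g

Pure NO2 = 542.7 × 0.9353 = 507.59 g.
n(NO2) = 507.59 / 46.01 = 11.032 mol.
Step 1 (NO2:HNO3 = 3:2): theoretical n(HNO3) = 7.3547 mol; at 64.11% yield, n(HNO3) = 4.7151 mol.
Step 2 (HNO3:NH4NO3 = 1:1): theoretical n(NH4NO3) = 4.7151 mol, so theoretical mass = 4.7151 × 80.052 = 377.46 g.
At 71.20% yield, actual mass of NH4NO3 = 377.46 × 0.7120 = 268.75 g.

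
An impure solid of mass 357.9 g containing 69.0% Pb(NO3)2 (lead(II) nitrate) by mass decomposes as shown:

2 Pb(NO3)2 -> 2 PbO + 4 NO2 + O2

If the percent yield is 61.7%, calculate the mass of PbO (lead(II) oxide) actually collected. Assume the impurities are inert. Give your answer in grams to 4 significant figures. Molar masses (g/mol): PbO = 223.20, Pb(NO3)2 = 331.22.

Pure Pb(NO3)2 available = 357.9 g × 0.690 = 246.95 g.
n(Pb(NO3)2) = 246.95 g / 331.22 g/mol = 0.74558 mol.
From the equation the Pb(NO3)2:PbO mole ratio is 2:2, so n(PbO) = 0.74558 × 2/2 = 0.74558 mol.
Mass of PbO = 0.74558 mol × 223.20 g/mol = 166.41 g.
Actual mass collected = 166.41 g × 0.617 = 102.68 g.

102.7 g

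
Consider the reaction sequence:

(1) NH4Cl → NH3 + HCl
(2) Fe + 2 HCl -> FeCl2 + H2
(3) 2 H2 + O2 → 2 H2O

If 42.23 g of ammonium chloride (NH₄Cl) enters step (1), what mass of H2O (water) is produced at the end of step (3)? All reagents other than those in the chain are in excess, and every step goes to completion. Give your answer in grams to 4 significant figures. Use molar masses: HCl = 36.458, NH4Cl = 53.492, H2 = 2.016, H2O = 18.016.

7.111 g

n(NH4Cl) = 42.23 / 53.492 = 0.78946 mol.
Reaction (1): NH4Cl→HCl ratio 1:1 ⇒ n(HCl) = 0.78946 mol.
Reaction (2): HCl→H2 ratio 2:1 ⇒ n(H2) = 0.39473 mol.
Reaction (3): H2→H2O ratio 2:2 ⇒ n(H2O) = 0.39473 mol.
Mass of H2O = 0.39473 × 18.016 = 7.1115 g.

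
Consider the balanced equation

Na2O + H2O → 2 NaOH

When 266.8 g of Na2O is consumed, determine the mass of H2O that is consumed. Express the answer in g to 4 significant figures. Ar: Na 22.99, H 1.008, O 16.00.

M(Na2O) = 2(22.99) + 16.00 = 61.98 g/mol.
M(H2O) = 2(1.008) + 16.00 = 18.016 g/mol.
n(Na2O) = 266.80 g / 61.98 g/mol = 4.3046 mol.
From the equation the Na2O:H2O mole ratio is 1:1, so n(H2O) = 4.3046 × 1/1 = 4.3046 mol.
Mass of H2O = 4.3046 mol × 18.016 g/mol = 77.552 g.

77.55 g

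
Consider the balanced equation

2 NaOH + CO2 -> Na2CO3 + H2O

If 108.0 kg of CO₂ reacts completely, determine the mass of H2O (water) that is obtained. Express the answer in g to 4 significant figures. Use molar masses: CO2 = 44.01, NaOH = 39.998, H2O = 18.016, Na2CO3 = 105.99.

Convert: 108.0 kg = 108000 g.
n(CO2) = 108000 g / 44.01 g/mol = 2454.0 mol.
From the equation the CO2:H2O mole ratio is 1:1, so n(H2O) = 2454.0 × 1/1 = 2454.0 mol.
Mass of H2O = 2454.0 mol × 18.016 g/mol = 44211 g.

44210 g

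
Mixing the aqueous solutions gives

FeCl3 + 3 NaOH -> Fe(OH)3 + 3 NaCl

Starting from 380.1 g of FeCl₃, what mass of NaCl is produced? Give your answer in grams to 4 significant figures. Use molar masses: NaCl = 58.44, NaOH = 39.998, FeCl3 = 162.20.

410.8 g

n(FeCl3) = 380.10 g / 162.20 g/mol = 2.3434 mol.
From the equation the FeCl3:NaCl mole ratio is 1:3, so n(NaCl) = 2.3434 × 3/1 = 7.0302 mol.
Mass of NaCl = 7.0302 mol × 58.44 g/mol = 410.85 g.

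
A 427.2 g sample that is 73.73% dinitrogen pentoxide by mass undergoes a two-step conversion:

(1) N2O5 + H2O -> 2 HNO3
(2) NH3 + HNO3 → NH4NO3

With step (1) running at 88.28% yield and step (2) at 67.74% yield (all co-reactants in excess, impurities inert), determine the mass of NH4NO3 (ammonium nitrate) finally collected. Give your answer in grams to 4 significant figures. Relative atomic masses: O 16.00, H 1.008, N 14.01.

279.2 g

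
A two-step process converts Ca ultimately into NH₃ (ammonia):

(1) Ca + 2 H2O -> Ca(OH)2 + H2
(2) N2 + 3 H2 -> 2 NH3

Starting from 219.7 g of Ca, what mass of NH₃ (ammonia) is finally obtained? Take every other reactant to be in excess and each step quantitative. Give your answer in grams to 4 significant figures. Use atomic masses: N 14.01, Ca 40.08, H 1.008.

62.25 g

M(Ca) = 40.08 g/mol.
M(NH3) = 14.01 + 3(1.008) = 17.034 g/mol.
n(Ca) = 219.70 / 40.08 = 5.4815 mol.
Step 1 gives a 1:1 ratio of Ca to H2, so n(H2) = 5.4815 mol.
In step 2 the H2:NH3 ratio is 3:2, so n(NH3) = 3.6544 mol.
Mass of NH3 = 3.6544 × 17.034 = 62.248 g.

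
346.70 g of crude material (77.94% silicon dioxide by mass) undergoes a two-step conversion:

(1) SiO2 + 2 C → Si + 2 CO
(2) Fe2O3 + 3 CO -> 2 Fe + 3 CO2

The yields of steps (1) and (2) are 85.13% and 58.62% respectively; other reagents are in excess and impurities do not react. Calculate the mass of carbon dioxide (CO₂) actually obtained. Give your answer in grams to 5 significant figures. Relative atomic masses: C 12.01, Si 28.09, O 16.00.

Pure SiO2 = 346.70 × 0.7794 = 270.218 g.
M(SiO2) = 28.09 + 2(16.00) = 60.09 g/mol.
M(CO2) = 12.01 + 2(16.00) = 44.01 g/mol.
n(SiO2) = 270.218 / 60.09 = 4.49689 mol.
Step 1 (SiO2:CO = 1:2): theoretical n(CO) = 8.99378 mol; at 85.13% yield, n(CO) = 7.65640 mol.
Step 2 (CO:CO2 = 3:3): theoretical n(CO2) = 7.65640 mol, so theoretical mass = 7.65640 × 44.01 = 336.958 g.
At 58.62% yield, actual mass of CO2 = 336.958 × 0.5862 = 197.525 g.

197.52 g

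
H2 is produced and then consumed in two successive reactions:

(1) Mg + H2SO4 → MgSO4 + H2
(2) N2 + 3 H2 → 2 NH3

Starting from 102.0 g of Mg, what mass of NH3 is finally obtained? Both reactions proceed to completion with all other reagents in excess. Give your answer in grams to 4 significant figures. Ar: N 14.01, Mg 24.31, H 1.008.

M(Mg) = 24.31 g/mol.
M(NH3) = 14.01 + 3(1.008) = 17.034 g/mol.
n(Mg) = 102.00 / 24.31 = 4.1958 mol.
Step 1 gives a 1:1 ratio of Mg to H2, so n(H2) = 4.1958 mol.
In step 2 the H2:NH3 ratio is 3:2, so n(NH3) = 2.7972 mol.
Mass of NH3 = 2.7972 × 17.034 = 47.648 g.

47.65 g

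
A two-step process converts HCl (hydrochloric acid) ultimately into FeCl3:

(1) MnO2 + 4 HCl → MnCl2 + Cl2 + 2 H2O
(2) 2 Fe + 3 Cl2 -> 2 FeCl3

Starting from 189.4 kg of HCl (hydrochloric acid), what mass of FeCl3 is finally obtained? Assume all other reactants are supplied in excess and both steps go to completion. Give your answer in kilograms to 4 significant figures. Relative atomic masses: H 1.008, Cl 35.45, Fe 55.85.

140.4 kg

M(HCl) = 1.008 + 35.45 = 36.458 g/mol.
M(FeCl3) = 55.85 + 3(35.45) = 162.20 g/mol.
189.4 kg = 189400 g.
n(HCl) = 189400 / 36.458 = 5195.0 mol.
Step 1 gives a 4:1 ratio of HCl to Cl2, so n(Cl2) = 1298.8 mol.
In step 2 the Cl2:FeCl3 ratio is 3:2, so n(FeCl3) = 865.84 mol.
Mass of FeCl3 = 865.84 × 162.20 = 140440 g = 140.4 kg.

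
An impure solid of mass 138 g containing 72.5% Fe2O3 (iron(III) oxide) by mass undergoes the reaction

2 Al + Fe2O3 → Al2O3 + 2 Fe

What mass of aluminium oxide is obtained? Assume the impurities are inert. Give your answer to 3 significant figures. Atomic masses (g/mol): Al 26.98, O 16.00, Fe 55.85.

Mass of pure Fe2O3 = 138 g × 0.725 = 100.0 g.
M(Fe2O3) = 2(55.85) + 3(16.00) = 159.70 g/mol.
M(Al2O3) = 2(26.98) + 3(16.00) = 101.96 g/mol.
n(Fe2O3) = 100.0 g / 159.70 g/mol = 0.6265 mol.
From the equation the Fe2O3:Al2O3 mole ratio is 1:1, so n(Al2O3) = 0.6265 × 1/1 = 0.6265 mol.
Mass of Al2O3 = 0.6265 mol × 101.96 g/mol = 63.88 g.

63.9 g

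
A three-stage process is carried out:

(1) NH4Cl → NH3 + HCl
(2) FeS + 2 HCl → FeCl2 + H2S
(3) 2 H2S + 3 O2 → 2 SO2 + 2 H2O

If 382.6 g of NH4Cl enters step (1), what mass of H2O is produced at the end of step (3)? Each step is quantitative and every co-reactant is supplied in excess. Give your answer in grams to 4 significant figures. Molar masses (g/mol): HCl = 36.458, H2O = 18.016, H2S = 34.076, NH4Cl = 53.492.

n(NH4Cl) = 382.6 / 53.492 = 7.1525 mol.
Reaction (1): NH4Cl→HCl ratio 1:1 ⇒ n(HCl) = 7.1525 mol.
Reaction (2): HCl→H2S ratio 2:1 ⇒ n(H2S) = 3.5762 mol.
Reaction (3): H2S→H2O ratio 2:2 ⇒ n(H2O) = 3.5762 mol.
Mass of H2O = 3.5762 × 18.016 = 64.429 g.

64.43 g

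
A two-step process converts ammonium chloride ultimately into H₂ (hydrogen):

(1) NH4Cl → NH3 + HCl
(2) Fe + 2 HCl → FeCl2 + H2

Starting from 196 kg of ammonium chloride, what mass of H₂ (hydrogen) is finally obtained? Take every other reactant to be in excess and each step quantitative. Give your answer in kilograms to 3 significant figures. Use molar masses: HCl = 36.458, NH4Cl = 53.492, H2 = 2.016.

196 kg = 196000 g.
n(NH4Cl) = 196000 / 53.492 = 3664 mol.
Step 1 gives a 1:1 ratio of NH4Cl to HCl, so n(HCl) = 3664 mol.
In step 2 the HCl:H2 ratio is 2:1, so n(H2) = 1832 mol.
Mass of H2 = 1832 × 2.016 = 3693 g = 3.69 kg.

3.69 kg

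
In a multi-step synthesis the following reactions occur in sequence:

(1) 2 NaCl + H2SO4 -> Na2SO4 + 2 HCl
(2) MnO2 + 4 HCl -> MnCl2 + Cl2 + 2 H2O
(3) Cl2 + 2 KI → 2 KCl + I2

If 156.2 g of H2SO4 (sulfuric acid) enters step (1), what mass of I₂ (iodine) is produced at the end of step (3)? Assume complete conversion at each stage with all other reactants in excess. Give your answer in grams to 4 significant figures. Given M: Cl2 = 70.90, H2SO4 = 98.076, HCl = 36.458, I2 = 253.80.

202.1 g

n(H2SO4) = 156.2 / 98.076 = 1.5926 mol.
Reaction (1): H2SO4→HCl ratio 1:2 ⇒ n(HCl) = 3.1853 mol.
Reaction (2): HCl→Cl2 ratio 4:1 ⇒ n(Cl2) = 0.79632 mol.
Reaction (3): Cl2→I2 ratio 1:1 ⇒ n(I2) = 0.79632 mol.
Mass of I2 = 0.79632 × 253.80 = 202.11 g.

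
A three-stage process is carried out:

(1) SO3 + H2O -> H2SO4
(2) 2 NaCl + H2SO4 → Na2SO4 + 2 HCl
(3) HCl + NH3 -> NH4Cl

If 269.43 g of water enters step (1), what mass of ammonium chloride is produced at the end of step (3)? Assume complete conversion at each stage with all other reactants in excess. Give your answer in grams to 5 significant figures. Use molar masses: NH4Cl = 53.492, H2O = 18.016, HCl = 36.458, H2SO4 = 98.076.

n(H2O) = 269.43 / 18.016 = 14.9550 mol.
Reaction (1): H2O→H2SO4 ratio 1:1 ⇒ n(H2SO4) = 14.9550 mol.
Reaction (2): H2SO4→HCl ratio 1:2 ⇒ n(HCl) = 29.9101 mol.
Reaction (3): HCl→NH4Cl ratio 1:1 ⇒ n(NH4Cl) = 29.9101 mol.
Mass of NH4Cl = 29.9101 × 53.492 = 1599.95 g.

1599.9 g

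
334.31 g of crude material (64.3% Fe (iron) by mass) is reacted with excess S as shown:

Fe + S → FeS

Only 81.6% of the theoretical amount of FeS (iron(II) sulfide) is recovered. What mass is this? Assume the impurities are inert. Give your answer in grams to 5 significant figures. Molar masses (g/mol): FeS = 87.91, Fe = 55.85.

Pure Fe available = 334.31 g × 0.643 = 214.961 g.
n(Fe) = 214.961 g / 55.85 g/mol = 3.84890 mol.
From the equation the Fe:FeS mole ratio is 1:1, so n(FeS) = 3.84890 × 1/1 = 3.84890 mol.
Mass of FeS = 3.84890 mol × 87.91 g/mol = 338.357 g.
Actual mass collected = 338.357 g × 0.816 = 276.099 g.

276.10 g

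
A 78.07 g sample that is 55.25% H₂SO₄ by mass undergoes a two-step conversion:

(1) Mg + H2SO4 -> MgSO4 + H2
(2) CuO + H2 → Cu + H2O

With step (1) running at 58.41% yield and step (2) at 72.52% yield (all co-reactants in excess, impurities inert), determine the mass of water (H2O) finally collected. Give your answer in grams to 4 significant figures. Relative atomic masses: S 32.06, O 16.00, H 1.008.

Pure H2SO4 = 78.07 × 0.5525 = 43.134 g.
M(H2SO4) = 2(1.008) + 32.06 + 4(16.00) = 98.076 g/mol.
M(H2O) = 2(1.008) + 16.00 = 18.016 g/mol.
n(H2SO4) = 43.134 / 98.076 = 0.43980 mol.
Step 1 (H2SO4:H2 = 1:1): theoretical n(H2) = 0.43980 mol; at 58.41% yield, n(H2) = 0.25689 mol.
Step 2 (H2:H2O = 1:1): theoretical n(H2O) = 0.25689 mol, so theoretical mass = 0.25689 × 18.016 = 4.6281 g.
At 72.52% yield, actual mass of H2O = 4.6281 × 0.7252 = 3.3563 g.

3.356 g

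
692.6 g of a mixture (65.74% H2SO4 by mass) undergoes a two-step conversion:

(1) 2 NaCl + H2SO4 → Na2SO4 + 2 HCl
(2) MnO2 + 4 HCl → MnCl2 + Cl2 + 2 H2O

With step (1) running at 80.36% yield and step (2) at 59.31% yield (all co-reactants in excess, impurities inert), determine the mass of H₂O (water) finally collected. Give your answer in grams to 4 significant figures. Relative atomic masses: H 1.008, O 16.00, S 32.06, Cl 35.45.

39.86 g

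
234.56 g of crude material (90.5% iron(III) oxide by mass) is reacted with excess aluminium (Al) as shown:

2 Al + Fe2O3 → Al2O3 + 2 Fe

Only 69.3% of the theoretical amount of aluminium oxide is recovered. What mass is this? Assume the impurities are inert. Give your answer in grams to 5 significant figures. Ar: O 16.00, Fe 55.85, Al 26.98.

93.921 g

Pure Fe2O3 available = 234.56 g × 0.905 = 212.277 g.
M(Fe2O3) = 2(55.85) + 3(16.00) = 159.70 g/mol.
M(Al2O3) = 2(26.98) + 3(16.00) = 101.96 g/mol.
n(Fe2O3) = 212.277 g / 159.70 g/mol = 1.32922 mol.
From the equation the Fe2O3:Al2O3 mole ratio is 1:1, so n(Al2O3) = 1.32922 × 1/1 = 1.32922 mol.
Mass of Al2O3 = 1.32922 mol × 101.96 g/mol = 135.528 g.
Actual mass collected = 135.528 g × 0.693 = 93.9206 g.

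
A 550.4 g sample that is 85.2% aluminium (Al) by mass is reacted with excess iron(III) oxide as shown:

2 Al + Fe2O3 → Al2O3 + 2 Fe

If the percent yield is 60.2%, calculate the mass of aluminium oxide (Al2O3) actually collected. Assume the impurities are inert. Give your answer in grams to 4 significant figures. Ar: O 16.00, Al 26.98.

Pure Al available = 550.4 g × 0.852 = 468.94 g.
M(Al) = 26.98 g/mol.
M(Al2O3) = 2(26.98) + 3(16.00) = 101.96 g/mol.
n(Al) = 468.94 g / 26.98 g/mol = 17.381 mol.
From the equation the Al:Al2O3 mole ratio is 2:1, so n(Al2O3) = 17.381 × 1/2 = 8.6905 mol.
Mass of Al2O3 = 8.6905 mol × 101.96 g/mol = 886.09 g.
Actual mass collected = 886.09 g × 0.602 = 533.42 g.

533.4 g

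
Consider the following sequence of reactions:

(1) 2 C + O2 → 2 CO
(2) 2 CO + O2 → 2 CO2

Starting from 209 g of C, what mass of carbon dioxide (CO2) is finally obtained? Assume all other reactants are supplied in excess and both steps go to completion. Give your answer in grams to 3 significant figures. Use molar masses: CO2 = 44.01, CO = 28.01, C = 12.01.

766 g

n(C) = 209.0 / 12.01 = 17.40 mol.
Step 1 gives a 2:2 ratio of C to CO, so n(CO) = 17.40 mol.
In step 2 the CO:CO2 ratio is 2:2, so n(CO2) = 17.40 mol.
Mass of CO2 = 17.40 × 44.01 = 765.9 g.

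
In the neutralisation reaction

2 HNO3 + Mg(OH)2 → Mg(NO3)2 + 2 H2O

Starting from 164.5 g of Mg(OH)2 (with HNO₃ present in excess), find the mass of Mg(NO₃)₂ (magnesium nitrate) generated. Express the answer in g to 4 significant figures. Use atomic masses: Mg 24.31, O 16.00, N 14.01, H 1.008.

M(Mg(OH)2) = 24.31 + 2(16.00) + 2(1.008) = 58.326 g/mol.
M(Mg(NO3)2) = 24.31 + 2(14.01) + 6(16.00) = 148.33 g/mol.
n(Mg(OH)2) = 164.50 g / 58.326 g/mol = 2.8204 mol.
From the equation the Mg(OH)2:Mg(NO3)2 mole ratio is 1:1, so n(Mg(NO3)2) = 2.8204 × 1/1 = 2.8204 mol.
Mass of Mg(NO3)2 = 2.8204 mol × 148.33 g/mol = 418.34 g.

418.3 g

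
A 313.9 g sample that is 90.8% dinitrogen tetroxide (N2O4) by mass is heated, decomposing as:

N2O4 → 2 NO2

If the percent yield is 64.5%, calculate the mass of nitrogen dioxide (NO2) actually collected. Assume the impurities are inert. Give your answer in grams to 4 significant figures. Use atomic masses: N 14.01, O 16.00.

183.8 g

Pure N2O4 available = 313.9 g × 0.908 = 285.02 g.
M(N2O4) = 2(14.01) + 4(16.00) = 92.02 g/mol.
M(NO2) = 14.01 + 2(16.00) = 46.01 g/mol.
n(N2O4) = 285.02 g / 92.02 g/mol = 3.0974 mol.
From the equation the N2O4:NO2 mole ratio is 1:2, so n(NO2) = 3.0974 × 2/1 = 6.1948 mol.
Mass of NO2 = 6.1948 mol × 46.01 g/mol = 285.02 g.
Actual mass collected = 285.02 g × 0.645 = 183.84 g.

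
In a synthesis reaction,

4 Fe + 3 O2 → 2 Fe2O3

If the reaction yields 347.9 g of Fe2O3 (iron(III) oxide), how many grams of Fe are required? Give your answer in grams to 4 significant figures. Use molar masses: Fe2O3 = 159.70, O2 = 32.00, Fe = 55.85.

243.3 g

n(Fe2O3) = 347.90 g / 159.70 g/mol = 2.1785 mol.
From the equation the Fe2O3:Fe mole ratio is 2:4, so n(Fe) = 2.1785 × 4/2 = 4.3569 mol.
Mass of Fe = 4.3569 mol × 55.85 g/mol = 243.33 g.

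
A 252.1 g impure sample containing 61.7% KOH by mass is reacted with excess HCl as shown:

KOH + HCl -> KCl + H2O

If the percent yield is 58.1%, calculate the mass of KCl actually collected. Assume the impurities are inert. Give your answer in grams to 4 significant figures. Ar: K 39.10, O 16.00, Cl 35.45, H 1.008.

Pure KOH available = 252.1 g × 0.617 = 155.55 g.
M(KOH) = 39.10 + 16.00 + 1.008 = 56.108 g/mol.
M(KCl) = 39.10 + 35.45 = 74.55 g/mol.
n(KOH) = 155.55 g / 56.108 g/mol = 2.7723 mol.
From the equation the KOH:KCl mole ratio is 1:1, so n(KCl) = 2.7723 × 1/1 = 2.7723 mol.
Mass of KCl = 2.7723 mol × 74.55 g/mol = 206.67 g.
Actual mass collected = 206.67 g × 0.581 = 120.08 g.

120.1 g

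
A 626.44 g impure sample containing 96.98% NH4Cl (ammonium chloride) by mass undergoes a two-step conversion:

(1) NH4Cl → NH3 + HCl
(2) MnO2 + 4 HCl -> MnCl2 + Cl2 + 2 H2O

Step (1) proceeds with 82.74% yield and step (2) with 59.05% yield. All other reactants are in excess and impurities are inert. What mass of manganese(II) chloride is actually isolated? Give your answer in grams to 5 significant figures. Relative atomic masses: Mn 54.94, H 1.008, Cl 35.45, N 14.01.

Pure NH4Cl = 626.44 × 0.9698 = 607.522 g.
M(NH4Cl) = 14.01 + 4(1.008) + 35.45 = 53.492 g/mol.
M(MnCl2) = 54.94 + 2(35.45) = 125.84 g/mol.
n(NH4Cl) = 607.522 / 53.492 = 11.3572 mol.
Step 1 (NH4Cl:HCl = 1:1): theoretical n(HCl) = 11.3572 mol; at 82.74% yield, n(HCl) = 9.39698 mol.
Step 2 (HCl:MnCl2 = 4:1): theoretical n(MnCl2) = 2.34925 mol, so theoretical mass = 2.34925 × 125.84 = 295.629 g.
At 59.05% yield, actual mass of MnCl2 = 295.629 × 0.5905 = 174.569 g.

174.57 g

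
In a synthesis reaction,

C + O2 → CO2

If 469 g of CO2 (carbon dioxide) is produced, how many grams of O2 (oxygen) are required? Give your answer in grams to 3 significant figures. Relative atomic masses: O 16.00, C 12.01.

341 g

M(CO2) = 12.01 + 2(16.00) = 44.01 g/mol.
M(O2) = 2(16.00) = 32.00 g/mol.
n(CO2) = 469.0 g / 44.01 g/mol = 10.66 mol.
From the equation the CO2:O2 mole ratio is 1:1, so n(O2) = 10.66 × 1/1 = 10.66 mol.
Mass of O2 = 10.66 mol × 32.00 g/mol = 341.0 g.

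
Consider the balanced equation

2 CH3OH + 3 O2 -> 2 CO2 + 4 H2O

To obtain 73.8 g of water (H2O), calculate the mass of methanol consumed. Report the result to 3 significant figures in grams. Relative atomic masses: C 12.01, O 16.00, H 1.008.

M(H2O) = 2(1.008) + 16.00 = 18.016 g/mol.
M(CH3OH) = 12.01 + 4(1.008) + 16.00 = 32.042 g/mol.
n(H2O) = 73.80 g / 18.016 g/mol = 4.096 mol.
From the equation the H2O:CH3OH mole ratio is 4:2, so n(CH3OH) = 4.096 × 2/4 = 2.048 mol.
Mass of CH3OH = 2.048 mol × 32.042 g/mol = 65.63 g.

65.6 g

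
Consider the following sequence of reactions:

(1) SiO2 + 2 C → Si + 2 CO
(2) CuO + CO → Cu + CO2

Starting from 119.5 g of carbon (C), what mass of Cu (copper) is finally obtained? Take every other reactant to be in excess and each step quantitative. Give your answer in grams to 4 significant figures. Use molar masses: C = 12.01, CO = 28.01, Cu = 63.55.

632.3 g

n(C) = 119.50 / 12.01 = 9.9500 mol.
Step 1 gives a 2:2 ratio of C to CO, so n(CO) = 9.9500 mol.
In step 2 the CO:Cu ratio is 1:1, so n(Cu) = 9.9500 mol.
Mass of Cu = 9.9500 × 63.55 = 632.33 g.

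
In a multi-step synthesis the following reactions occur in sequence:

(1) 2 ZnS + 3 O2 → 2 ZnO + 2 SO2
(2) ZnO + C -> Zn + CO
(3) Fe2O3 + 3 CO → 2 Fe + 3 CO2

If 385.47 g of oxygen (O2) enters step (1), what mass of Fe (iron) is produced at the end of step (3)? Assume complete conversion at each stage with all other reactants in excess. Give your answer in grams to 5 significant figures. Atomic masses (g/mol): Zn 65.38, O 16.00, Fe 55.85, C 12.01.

299.01 g

M(O2) = 2(16.00) = 32.00 g/mol.
M(Fe) = 55.85 g/mol.
n(O2) = 385.47 / 32.00 = 12.0459 mol.
Reaction (1): O2→ZnO ratio 3:2 ⇒ n(ZnO) = 8.03063 mol.
Reaction (2): ZnO→CO ratio 1:1 ⇒ n(CO) = 8.03063 mol.
Reaction (3): CO→Fe ratio 3:2 ⇒ n(Fe) = 5.35375 mol.
Mass of Fe = 5.35375 × 55.85 = 299.007 g.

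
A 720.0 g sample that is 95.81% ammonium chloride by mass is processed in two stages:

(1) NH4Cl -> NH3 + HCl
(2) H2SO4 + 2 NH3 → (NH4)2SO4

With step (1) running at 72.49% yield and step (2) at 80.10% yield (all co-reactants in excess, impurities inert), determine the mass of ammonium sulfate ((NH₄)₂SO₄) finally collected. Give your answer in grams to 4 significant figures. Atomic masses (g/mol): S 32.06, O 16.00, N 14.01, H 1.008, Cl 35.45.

494.7 g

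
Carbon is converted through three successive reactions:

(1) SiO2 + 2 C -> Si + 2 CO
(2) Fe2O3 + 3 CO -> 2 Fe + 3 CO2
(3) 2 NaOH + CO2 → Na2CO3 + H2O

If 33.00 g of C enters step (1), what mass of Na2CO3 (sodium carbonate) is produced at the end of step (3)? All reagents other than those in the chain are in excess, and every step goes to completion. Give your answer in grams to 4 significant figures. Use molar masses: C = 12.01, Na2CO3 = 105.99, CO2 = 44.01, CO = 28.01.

291.2 g

n(C) = 33.00 / 12.01 = 2.7477 mol.
Reaction (1): C→CO ratio 2:2 ⇒ n(CO) = 2.7477 mol.
Reaction (2): CO→CO2 ratio 3:3 ⇒ n(CO2) = 2.7477 mol.
Reaction (3): CO2→Na2CO3 ratio 1:1 ⇒ n(Na2CO3) = 2.7477 mol.
Mass of Na2CO3 = 2.7477 × 105.99 = 291.23 g.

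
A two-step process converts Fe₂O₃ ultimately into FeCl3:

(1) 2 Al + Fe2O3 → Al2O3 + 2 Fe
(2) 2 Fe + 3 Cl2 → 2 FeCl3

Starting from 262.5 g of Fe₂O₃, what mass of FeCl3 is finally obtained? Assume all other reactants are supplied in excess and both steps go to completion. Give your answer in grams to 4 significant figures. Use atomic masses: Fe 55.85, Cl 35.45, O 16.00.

M(Fe2O3) = 2(55.85) + 3(16.00) = 159.70 g/mol.
M(FeCl3) = 55.85 + 3(35.45) = 162.20 g/mol.
n(Fe2O3) = 262.50 / 159.70 = 1.6437 mol.
Step 1 gives a 1:2 ratio of Fe2O3 to Fe, so n(Fe) = 3.2874 mol.
In step 2 the Fe:FeCl3 ratio is 2:2, so n(FeCl3) = 3.2874 mol.
Mass of FeCl3 = 3.2874 × 162.20 = 533.22 g.

533.2 g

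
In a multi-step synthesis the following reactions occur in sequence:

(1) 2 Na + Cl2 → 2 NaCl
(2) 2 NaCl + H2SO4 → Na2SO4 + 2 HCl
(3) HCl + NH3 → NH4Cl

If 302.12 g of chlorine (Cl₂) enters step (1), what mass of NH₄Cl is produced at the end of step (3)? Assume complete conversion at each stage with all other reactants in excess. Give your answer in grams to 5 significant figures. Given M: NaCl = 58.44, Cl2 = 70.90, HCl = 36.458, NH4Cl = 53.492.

455.88 g

n(Cl2) = 302.12 / 70.90 = 4.26121 mol.
Reaction (1): Cl2→NaCl ratio 1:2 ⇒ n(NaCl) = 8.52243 mol.
Reaction (2): NaCl→HCl ratio 2:2 ⇒ n(HCl) = 8.52243 mol.
Reaction (3): HCl→NH4Cl ratio 1:1 ⇒ n(NH4Cl) = 8.52243 mol.
Mass of NH4Cl = 8.52243 × 53.492 = 455.882 g.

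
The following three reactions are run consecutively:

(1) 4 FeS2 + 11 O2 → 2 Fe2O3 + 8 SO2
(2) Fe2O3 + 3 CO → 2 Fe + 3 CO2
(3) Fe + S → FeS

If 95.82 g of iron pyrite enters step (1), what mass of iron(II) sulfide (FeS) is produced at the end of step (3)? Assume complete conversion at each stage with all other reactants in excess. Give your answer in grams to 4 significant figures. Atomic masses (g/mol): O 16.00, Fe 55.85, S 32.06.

70.21 g

M(FeS2) = 55.85 + 2(32.06) = 119.97 g/mol.
M(FeS) = 55.85 + 32.06 = 87.91 g/mol.
n(FeS2) = 95.82 / 119.97 = 0.79870 mol.
Reaction (1): FeS2→Fe2O3 ratio 4:2 ⇒ n(Fe2O3) = 0.39935 mol.
Reaction (2): Fe2O3→Fe ratio 1:2 ⇒ n(Fe) = 0.79870 mol.
Reaction (3): Fe→FeS ratio 1:1 ⇒ n(FeS) = 0.79870 mol.
Mass of FeS = 0.79870 × 87.91 = 70.214 g.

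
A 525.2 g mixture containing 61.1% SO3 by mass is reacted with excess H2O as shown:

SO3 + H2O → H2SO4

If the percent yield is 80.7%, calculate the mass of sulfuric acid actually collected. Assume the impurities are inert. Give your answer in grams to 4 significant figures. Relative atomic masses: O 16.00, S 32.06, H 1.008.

317.2 g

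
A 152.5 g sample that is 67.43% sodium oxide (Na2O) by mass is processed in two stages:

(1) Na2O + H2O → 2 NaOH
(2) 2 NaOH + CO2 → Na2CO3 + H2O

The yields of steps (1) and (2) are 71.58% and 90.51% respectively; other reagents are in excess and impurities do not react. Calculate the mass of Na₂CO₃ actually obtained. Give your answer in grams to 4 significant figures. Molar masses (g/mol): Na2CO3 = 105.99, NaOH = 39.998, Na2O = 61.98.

113.9 g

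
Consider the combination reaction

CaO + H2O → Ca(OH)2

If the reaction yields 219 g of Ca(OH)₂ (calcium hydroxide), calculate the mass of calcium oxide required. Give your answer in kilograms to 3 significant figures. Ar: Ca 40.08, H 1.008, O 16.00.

0.166 kg

M(Ca(OH)2) = 40.08 + 2(16.00) + 2(1.008) = 74.096 g/mol.
M(CaO) = 40.08 + 16.00 = 56.08 g/mol.
n(Ca(OH)2) = 219.0 g / 74.096 g/mol = 2.956 mol.
From the equation the Ca(OH)2:CaO mole ratio is 1:1, so n(CaO) = 2.956 × 1/1 = 2.956 mol.
Mass of CaO = 2.956 mol × 56.08 g/mol = 165.8 g.
Converting to kg: 165.8 g = 0.166 kg.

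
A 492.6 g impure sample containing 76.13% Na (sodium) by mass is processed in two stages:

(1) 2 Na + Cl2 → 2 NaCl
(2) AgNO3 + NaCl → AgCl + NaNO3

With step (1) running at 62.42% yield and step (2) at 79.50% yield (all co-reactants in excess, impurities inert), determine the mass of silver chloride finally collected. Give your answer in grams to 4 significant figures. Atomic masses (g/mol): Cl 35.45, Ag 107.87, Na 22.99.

1160 g

Pure Na = 492.6 × 0.7613 = 375.02 g.
M(Na) = 22.99 g/mol.
M(AgCl) = 107.87 + 35.45 = 143.32 g/mol.
n(Na) = 375.02 / 22.99 = 16.312 mol.
Step 1 (Na:NaCl = 2:2): theoretical n(NaCl) = 16.312 mol; at 62.42% yield, n(NaCl) = 10.182 mol.
Step 2 (NaCl:AgCl = 1:1): theoretical n(AgCl) = 10.182 mol, so theoretical mass = 10.182 × 143.32 = 1459.3 g.
At 79.50% yield, actual mass of AgCl = 1459.3 × 0.7950 = 1160.1 g.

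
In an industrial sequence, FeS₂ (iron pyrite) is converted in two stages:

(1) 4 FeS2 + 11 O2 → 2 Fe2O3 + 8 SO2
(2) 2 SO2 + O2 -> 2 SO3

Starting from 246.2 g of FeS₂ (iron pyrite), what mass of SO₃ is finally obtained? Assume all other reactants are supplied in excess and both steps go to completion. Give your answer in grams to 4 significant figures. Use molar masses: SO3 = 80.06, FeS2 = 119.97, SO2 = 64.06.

328.6 g

n(FeS2) = 246.20 / 119.97 = 2.0522 mol.
Step 1 gives a 4:8 ratio of FeS2 to SO2, so n(SO2) = 4.1044 mol.
In step 2 the SO2:SO3 ratio is 2:2, so n(SO3) = 4.1044 mol.
Mass of SO3 = 4.1044 × 80.06 = 328.60 g.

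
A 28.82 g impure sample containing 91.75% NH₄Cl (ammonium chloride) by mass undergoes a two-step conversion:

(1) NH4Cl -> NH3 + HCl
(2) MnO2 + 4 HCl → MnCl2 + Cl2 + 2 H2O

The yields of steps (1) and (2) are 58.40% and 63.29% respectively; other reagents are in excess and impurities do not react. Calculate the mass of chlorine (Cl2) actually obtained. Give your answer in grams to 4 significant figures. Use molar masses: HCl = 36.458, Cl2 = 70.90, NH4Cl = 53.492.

Pure NH4Cl = 28.82 × 0.9175 = 26.442 g.
n(NH4Cl) = 26.442 / 53.492 = 0.49432 mol.
Step 1 (NH4Cl:HCl = 1:1): theoretical n(HCl) = 0.49432 mol; at 58.40% yield, n(HCl) = 0.28868 mol.
Step 2 (HCl:Cl2 = 4:1): theoretical n(Cl2) = 0.072171 mol, so theoretical mass = 0.072171 × 70.90 = 5.1169 g.
At 63.29% yield, actual mass of Cl2 = 5.1169 × 0.6329 = 3.2385 g.

3.239 g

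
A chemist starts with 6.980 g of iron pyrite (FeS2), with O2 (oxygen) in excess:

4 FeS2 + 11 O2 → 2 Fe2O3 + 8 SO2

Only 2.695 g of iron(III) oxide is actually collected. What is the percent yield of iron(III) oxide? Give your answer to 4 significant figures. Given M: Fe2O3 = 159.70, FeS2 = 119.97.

n(FeS2) = 6.9800 g / 119.97 g/mol = 0.058181 mol.
From the equation the FeS2:Fe2O3 mole ratio is 4:2, so n(Fe2O3) = 0.058181 × 2/4 = 0.029091 mol.
Mass of Fe2O3 = 0.029091 mol × 159.70 g/mol = 4.6458 g.
This is the theoretical yield. Percent yield = 2.695 g / 4.6458 g × 100% = 58.010%.

58.01 %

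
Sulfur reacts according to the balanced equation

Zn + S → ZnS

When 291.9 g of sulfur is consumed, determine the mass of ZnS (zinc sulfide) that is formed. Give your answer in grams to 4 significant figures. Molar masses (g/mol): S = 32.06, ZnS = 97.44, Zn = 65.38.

887.2 g

n(S) = 291.90 g / 32.06 g/mol = 9.1048 mol.
From the equation the S:ZnS mole ratio is 1:1, so n(ZnS) = 9.1048 × 1/1 = 9.1048 mol.
Mass of ZnS = 9.1048 mol × 97.44 g/mol = 887.17 g.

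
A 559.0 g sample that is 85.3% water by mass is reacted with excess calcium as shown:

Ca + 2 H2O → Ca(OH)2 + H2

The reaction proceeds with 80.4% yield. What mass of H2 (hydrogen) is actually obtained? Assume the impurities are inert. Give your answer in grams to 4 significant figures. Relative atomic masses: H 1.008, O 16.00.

21.45 g

Pure H2O available = 559.0 g × 0.853 = 476.83 g.
M(H2O) = 2(1.008) + 16.00 = 18.016 g/mol.
M(H2) = 2(1.008) = 2.016 g/mol.
n(H2O) = 476.83 g / 18.016 g/mol = 26.467 mol.
From the equation the H2O:H2 mole ratio is 2:1, so n(H2) = 26.467 × 1/2 = 13.233 mol.
Mass of H2 = 13.233 mol × 2.016 g/mol = 26.679 g.
Actual mass collected = 26.679 g × 0.804 = 21.450 g.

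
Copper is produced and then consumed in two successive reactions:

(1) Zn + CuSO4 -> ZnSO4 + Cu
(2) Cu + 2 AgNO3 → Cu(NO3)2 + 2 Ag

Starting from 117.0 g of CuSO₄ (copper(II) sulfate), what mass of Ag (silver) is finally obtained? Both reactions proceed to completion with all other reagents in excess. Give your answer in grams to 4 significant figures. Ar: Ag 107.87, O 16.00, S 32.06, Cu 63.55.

158.1 g

M(CuSO4) = 63.55 + 32.06 + 4(16.00) = 159.61 g/mol.
M(Ag) = 107.87 g/mol.
n(CuSO4) = 117.00 / 159.61 = 0.73304 mol.
Step 1 gives a 1:1 ratio of CuSO4 to Cu, so n(Cu) = 0.73304 mol.
In step 2 the Cu:Ag ratio is 1:2, so n(Ag) = 1.4661 mol.
Mass of Ag = 1.4661 × 107.87 = 158.15 g.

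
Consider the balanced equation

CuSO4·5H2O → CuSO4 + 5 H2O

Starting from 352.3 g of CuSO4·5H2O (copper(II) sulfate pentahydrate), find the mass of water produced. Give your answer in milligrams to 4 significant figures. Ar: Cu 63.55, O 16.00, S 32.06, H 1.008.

127100 mg

M(CuSO4·5H2O) = 63.55 + 32.06 + 9(16.00) + 10(1.008) = 249.69 g/mol.
M(H2O) = 2(1.008) + 16.00 = 18.016 g/mol.
n(CuSO4·5H2O) = 352.30 g / 249.69 g/mol = 1.4109 mol.
From the equation the CuSO4·5H2O:H2O mole ratio is 1:5, so n(H2O) = 1.4109 × 5/1 = 7.0547 mol.
Mass of H2O = 7.0547 mol × 18.016 g/mol = 127.10 g.
Converting to mg: 127.10 g = 127100 mg.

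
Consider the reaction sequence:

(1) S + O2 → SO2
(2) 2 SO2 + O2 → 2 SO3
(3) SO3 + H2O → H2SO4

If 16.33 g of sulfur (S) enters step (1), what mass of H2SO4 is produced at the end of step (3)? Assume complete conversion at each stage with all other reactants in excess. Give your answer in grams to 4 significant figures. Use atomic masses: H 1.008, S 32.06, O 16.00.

M(S) = 32.06 g/mol.
M(H2SO4) = 2(1.008) + 32.06 + 4(16.00) = 98.076 g/mol.
n(S) = 16.33 / 32.06 = 0.50936 mol.
Reaction (1): S→SO2 ratio 1:1 ⇒ n(SO2) = 0.50936 mol.
Reaction (2): SO2→SO3 ratio 2:2 ⇒ n(SO3) = 0.50936 mol.
Reaction (3): SO3→H2SO4 ratio 1:1 ⇒ n(H2SO4) = 0.50936 mol.
Mass of H2SO4 = 0.50936 × 98.076 = 49.956 g.

49.96 g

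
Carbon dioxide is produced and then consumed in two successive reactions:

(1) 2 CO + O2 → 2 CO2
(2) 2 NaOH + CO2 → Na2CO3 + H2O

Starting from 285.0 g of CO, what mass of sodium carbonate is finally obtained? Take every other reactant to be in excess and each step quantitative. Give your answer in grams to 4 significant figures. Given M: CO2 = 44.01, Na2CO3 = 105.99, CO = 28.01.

1078 g

n(CO) = 285.00 / 28.01 = 10.175 mol.
Step 1 gives a 2:2 ratio of CO to CO2, so n(CO2) = 10.175 mol.
In step 2 the CO2:Na2CO3 ratio is 1:1, so n(Na2CO3) = 10.175 mol.
Mass of Na2CO3 = 10.175 × 105.99 = 1078.4 g.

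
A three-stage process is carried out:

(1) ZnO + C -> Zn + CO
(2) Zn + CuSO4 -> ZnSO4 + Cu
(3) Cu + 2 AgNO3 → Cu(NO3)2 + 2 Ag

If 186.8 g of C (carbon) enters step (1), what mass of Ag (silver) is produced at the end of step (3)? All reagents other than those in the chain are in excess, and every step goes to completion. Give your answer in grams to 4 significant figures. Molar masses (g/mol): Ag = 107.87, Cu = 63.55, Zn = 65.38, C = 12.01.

n(C) = 186.8 / 12.01 = 15.554 mol.
Reaction (1): C→Zn ratio 1:1 ⇒ n(Zn) = 15.554 mol.
Reaction (2): Zn→Cu ratio 1:1 ⇒ n(Cu) = 15.554 mol.
Reaction (3): Cu→Ag ratio 1:2 ⇒ n(Ag) = 31.107 mol.
Mass of Ag = 31.107 × 107.87 = 3355.6 g.

3356 g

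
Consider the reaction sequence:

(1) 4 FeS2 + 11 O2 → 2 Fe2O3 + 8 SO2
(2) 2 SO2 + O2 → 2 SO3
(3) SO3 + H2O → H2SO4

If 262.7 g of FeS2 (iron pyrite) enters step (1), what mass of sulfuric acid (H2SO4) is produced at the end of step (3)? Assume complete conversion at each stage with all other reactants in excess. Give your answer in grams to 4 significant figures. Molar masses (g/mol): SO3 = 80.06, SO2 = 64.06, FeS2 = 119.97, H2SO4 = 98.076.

n(FeS2) = 262.7 / 119.97 = 2.1897 mol.
Reaction (1): FeS2→SO2 ratio 4:8 ⇒ n(SO2) = 4.3794 mol.
Reaction (2): SO2→SO3 ratio 2:2 ⇒ n(SO3) = 4.3794 mol.
Reaction (3): SO3→H2SO4 ratio 1:1 ⇒ n(H2SO4) = 4.3794 mol.
Mass of H2SO4 = 4.3794 × 98.076 = 429.52 g.

429.5 g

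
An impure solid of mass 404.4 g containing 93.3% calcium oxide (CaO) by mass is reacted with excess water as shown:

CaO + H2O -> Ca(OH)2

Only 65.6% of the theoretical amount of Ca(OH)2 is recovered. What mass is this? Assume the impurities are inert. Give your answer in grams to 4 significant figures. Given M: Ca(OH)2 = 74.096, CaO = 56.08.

327.0 g

Pure CaO available = 404.4 g × 0.933 = 377.31 g.
n(CaO) = 377.31 g / 56.08 g/mol = 6.7280 mol.
From the equation the CaO:Ca(OH)2 mole ratio is 1:1, so n(Ca(OH)2) = 6.7280 × 1/1 = 6.7280 mol.
Mass of Ca(OH)2 = 6.7280 mol × 74.096 g/mol = 498.52 g.
Actual mass collected = 498.52 g × 0.656 = 327.03 g.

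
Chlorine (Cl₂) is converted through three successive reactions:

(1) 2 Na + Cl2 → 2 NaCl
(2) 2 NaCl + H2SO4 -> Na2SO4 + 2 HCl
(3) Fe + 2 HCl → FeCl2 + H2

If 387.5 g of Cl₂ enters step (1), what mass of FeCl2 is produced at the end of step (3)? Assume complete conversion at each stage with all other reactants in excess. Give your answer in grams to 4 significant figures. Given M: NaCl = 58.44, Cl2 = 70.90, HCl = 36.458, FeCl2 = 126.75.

n(Cl2) = 387.5 / 70.90 = 5.4654 mol.
Reaction (1): Cl2→NaCl ratio 1:2 ⇒ n(NaCl) = 10.931 mol.
Reaction (2): NaCl→HCl ratio 2:2 ⇒ n(HCl) = 10.931 mol.
Reaction (3): HCl→FeCl2 ratio 2:1 ⇒ n(FeCl2) = 5.4654 mol.
Mass of FeCl2 = 5.4654 × 126.75 = 692.75 g.

692.7 g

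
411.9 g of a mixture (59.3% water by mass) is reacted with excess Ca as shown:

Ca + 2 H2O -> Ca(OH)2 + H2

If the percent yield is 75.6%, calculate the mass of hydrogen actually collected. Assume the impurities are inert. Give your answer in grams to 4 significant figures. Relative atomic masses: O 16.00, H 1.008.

10.33 g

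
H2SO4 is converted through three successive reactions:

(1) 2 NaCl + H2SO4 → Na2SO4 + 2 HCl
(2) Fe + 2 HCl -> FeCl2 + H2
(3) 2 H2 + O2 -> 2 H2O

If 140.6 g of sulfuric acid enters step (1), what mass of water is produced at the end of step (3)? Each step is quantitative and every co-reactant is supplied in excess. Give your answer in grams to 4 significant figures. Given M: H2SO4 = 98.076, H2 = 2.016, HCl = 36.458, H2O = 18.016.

n(H2SO4) = 140.6 / 98.076 = 1.4336 mol.
Reaction (1): H2SO4→HCl ratio 1:2 ⇒ n(HCl) = 2.8672 mol.
Reaction (2): HCl→H2 ratio 2:1 ⇒ n(H2) = 1.4336 mol.
Reaction (3): H2→H2O ratio 2:2 ⇒ n(H2O) = 1.4336 mol.
Mass of H2O = 1.4336 × 18.016 = 25.827 g.

25.83 g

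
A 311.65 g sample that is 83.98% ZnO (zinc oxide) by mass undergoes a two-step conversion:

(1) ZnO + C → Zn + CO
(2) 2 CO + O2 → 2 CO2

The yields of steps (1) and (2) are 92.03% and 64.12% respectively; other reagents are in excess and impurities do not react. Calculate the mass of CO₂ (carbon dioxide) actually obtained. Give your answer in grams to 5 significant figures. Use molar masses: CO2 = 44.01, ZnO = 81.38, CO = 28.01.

83.522 g

Pure ZnO = 311.65 × 0.8398 = 261.724 g.
n(ZnO) = 261.724 / 81.38 = 3.21607 mol.
Step 1 (ZnO:CO = 1:1): theoretical n(CO) = 3.21607 mol; at 92.03% yield, n(CO) = 2.95975 mol.
Step 2 (CO:CO2 = 2:2): theoretical n(CO2) = 2.95975 mol, so theoretical mass = 2.95975 × 44.01 = 130.259 g.
At 64.12% yield, actual mass of CO2 = 130.259 × 0.6412 = 83.5218 g.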